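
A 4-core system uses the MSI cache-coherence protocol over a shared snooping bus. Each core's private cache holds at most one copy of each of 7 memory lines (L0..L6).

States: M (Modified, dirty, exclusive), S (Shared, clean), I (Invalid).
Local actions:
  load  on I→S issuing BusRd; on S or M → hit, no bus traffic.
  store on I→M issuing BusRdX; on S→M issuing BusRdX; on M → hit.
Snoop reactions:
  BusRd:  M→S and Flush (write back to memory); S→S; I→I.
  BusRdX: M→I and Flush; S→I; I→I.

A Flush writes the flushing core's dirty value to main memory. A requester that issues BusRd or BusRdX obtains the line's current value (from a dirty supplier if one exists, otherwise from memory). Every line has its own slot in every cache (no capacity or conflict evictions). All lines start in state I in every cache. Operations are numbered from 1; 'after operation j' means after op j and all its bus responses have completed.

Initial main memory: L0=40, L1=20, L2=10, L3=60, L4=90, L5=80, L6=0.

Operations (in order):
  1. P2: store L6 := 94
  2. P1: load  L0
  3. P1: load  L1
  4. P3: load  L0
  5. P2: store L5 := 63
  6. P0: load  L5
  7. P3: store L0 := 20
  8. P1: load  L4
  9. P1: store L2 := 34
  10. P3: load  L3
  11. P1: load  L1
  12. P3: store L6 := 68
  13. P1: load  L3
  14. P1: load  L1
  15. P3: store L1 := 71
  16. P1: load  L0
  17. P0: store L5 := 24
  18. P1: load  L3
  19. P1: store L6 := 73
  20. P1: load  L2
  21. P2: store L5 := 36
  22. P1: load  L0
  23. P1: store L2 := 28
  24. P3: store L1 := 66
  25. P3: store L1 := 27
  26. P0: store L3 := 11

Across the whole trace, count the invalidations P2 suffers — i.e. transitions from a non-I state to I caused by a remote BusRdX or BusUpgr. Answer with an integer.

1. P2: store L6 := 94  bus=[BusRdX]  L6: P0=I P1=I P2=M P3=I  mem[L6]=0
2. P1: load  L0  bus=[BusRd]  L0: P0=I P1=S P2=I P3=I  mem[L0]=40
3. P1: load  L1  bus=[BusRd]  L1: P0=I P1=S P2=I P3=I  mem[L1]=20
4. P3: load  L0  bus=[BusRd]  L0: P0=I P1=S P2=I P3=S  mem[L0]=40
5. P2: store L5 := 63  bus=[BusRdX]  L5: P0=I P1=I P2=M P3=I  mem[L5]=80
6. P0: load  L5  bus=[BusRd,Flush]  L5: P0=S P1=I P2=S P3=I  mem[L5]=63
7. P3: store L0 := 20  bus=[BusRdX]  L0: P0=I P1=I P2=I P3=M  mem[L0]=40
8. P1: load  L4  bus=[BusRd]  L4: P0=I P1=S P2=I P3=I  mem[L4]=90
9. P1: store L2 := 34  bus=[BusRdX]  L2: P0=I P1=M P2=I P3=I  mem[L2]=10
10. P3: load  L3  bus=[BusRd]  L3: P0=I P1=I P2=I P3=S  mem[L3]=60
11. P1: load  L1  bus=[-]  L1: P0=I P1=S P2=I P3=I  mem[L1]=20
12. P3: store L6 := 68  bus=[BusRdX,Flush]  L6: P0=I P1=I P2=I P3=M  mem[L6]=94
13. P1: load  L3  bus=[BusRd]  L3: P0=I P1=S P2=I P3=S  mem[L3]=60
14. P1: load  L1  bus=[-]  L1: P0=I P1=S P2=I P3=I  mem[L1]=20
15. P3: store L1 := 71  bus=[BusRdX]  L1: P0=I P1=I P2=I P3=M  mem[L1]=20
16. P1: load  L0  bus=[BusRd,Flush]  L0: P0=I P1=S P2=I P3=S  mem[L0]=20
17. P0: store L5 := 24  bus=[BusRdX]  L5: P0=M P1=I P2=I P3=I  mem[L5]=63
18. P1: load  L3  bus=[-]  L3: P0=I P1=S P2=I P3=S  mem[L3]=60
19. P1: store L6 := 73  bus=[BusRdX,Flush]  L6: P0=I P1=M P2=I P3=I  mem[L6]=68
20. P1: load  L2  bus=[-]  L2: P0=I P1=M P2=I P3=I  mem[L2]=10
21. P2: store L5 := 36  bus=[BusRdX,Flush]  L5: P0=I P1=I P2=M P3=I  mem[L5]=24
22. P1: load  L0  bus=[-]  L0: P0=I P1=S P2=I P3=S  mem[L0]=20
23. P1: store L2 := 28  bus=[-]  L2: P0=I P1=M P2=I P3=I  mem[L2]=10
24. P3: store L1 := 66  bus=[-]  L1: P0=I P1=I P2=I P3=M  mem[L1]=20
25. P3: store L1 := 27  bus=[-]  L1: P0=I P1=I P2=I P3=M  mem[L1]=20
26. P0: store L3 := 11  bus=[BusRdX]  L3: P0=M P1=I P2=I P3=I  mem[L3]=60

invalidations = 2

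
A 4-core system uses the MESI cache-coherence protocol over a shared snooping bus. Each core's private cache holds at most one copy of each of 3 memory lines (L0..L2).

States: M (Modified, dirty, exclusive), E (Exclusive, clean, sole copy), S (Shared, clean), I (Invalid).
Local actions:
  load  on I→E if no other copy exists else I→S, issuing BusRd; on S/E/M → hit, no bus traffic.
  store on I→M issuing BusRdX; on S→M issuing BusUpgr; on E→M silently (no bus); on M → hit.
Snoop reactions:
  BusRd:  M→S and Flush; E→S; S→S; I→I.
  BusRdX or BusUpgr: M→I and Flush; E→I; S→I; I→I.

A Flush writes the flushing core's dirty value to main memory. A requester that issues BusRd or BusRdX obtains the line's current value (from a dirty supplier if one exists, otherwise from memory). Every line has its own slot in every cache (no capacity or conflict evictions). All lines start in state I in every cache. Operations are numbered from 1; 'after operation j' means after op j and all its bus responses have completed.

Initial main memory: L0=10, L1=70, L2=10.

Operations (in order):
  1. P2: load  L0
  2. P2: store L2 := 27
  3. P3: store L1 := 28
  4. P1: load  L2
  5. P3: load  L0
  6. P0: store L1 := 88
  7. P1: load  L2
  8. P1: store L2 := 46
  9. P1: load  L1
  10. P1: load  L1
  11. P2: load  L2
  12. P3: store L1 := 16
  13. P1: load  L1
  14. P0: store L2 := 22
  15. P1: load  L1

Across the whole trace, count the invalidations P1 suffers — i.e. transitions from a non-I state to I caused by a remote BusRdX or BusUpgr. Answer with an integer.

1. P2: load  L0  bus=[BusRd]  L0: P0=I P1=I P2=E P3=I  mem[L0]=10
2. P2: store L2 := 27  bus=[BusRdX]  L2: P0=I P1=I P2=M P3=I  mem[L2]=10
3. P3: store L1 := 28  bus=[BusRdX]  L1: P0=I P1=I P2=I P3=M  mem[L1]=70
4. P1: load  L2  bus=[BusRd,Flush]  L2: P0=I P1=S P2=S P3=I  mem[L2]=27
5. P3: load  L0  bus=[BusRd]  L0: P0=I P1=I P2=S P3=S  mem[L0]=10
6. P0: store L1 := 88  bus=[BusRdX,Flush]  L1: P0=M P1=I P2=I P3=I  mem[L1]=28
7. P1: load  L2  bus=[-]  L2: P0=I P1=S P2=S P3=I  mem[L2]=27
8. P1: store L2 := 46  bus=[BusUpgr]  L2: P0=I P1=M P2=I P3=I  mem[L2]=27
9. P1: load  L1  bus=[BusRd,Flush]  L1: P0=S P1=S P2=I P3=I  mem[L1]=88
10. P1: load  L1  bus=[-]  L1: P0=S P1=S P2=I P3=I  mem[L1]=88
11. P2: load  L2  bus=[BusRd,Flush]  L2: P0=I P1=S P2=S P3=I  mem[L2]=46
12. P3: store L1 := 16  bus=[BusRdX]  L1: P0=I P1=I P2=I P3=M  mem[L1]=88
13. P1: load  L1  bus=[BusRd,Flush]  L1: P0=I P1=S P2=I P3=S  mem[L1]=16
14. P0: store L2 := 22  bus=[BusRdX]  L2: P0=M P1=I P2=I P3=I  mem[L2]=46
15. P1: load  L1  bus=[-]  L1: P0=I P1=S P2=I P3=S  mem[L1]=16

invalidations = 2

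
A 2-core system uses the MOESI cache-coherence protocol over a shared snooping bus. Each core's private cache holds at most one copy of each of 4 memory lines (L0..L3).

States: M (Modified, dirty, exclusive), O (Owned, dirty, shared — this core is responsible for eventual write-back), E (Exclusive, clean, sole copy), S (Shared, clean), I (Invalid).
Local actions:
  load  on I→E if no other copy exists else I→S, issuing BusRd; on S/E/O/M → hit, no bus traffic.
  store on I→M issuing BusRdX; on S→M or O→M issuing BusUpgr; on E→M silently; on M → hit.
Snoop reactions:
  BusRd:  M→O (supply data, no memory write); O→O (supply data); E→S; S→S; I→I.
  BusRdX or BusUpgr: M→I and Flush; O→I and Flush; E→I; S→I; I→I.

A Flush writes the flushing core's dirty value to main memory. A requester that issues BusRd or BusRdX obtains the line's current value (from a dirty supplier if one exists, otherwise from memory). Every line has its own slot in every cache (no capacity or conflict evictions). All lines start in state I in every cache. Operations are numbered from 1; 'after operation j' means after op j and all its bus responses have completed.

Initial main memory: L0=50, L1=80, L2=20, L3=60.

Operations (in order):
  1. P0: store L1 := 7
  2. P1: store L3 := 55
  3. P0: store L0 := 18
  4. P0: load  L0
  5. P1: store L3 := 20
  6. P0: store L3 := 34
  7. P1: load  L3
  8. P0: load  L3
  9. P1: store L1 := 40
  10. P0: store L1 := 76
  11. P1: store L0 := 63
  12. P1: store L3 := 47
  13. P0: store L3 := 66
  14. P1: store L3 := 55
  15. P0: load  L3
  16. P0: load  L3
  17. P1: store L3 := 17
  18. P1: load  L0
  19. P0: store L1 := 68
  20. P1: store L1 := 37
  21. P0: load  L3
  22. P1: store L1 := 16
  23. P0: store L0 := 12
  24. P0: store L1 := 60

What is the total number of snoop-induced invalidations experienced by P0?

invalidations = 6

  op1 P0: store L1 := 7 → M/I on L1; bus BusRdX; mem=80
  op2 P1: store L3 := 55 → I/M on L3; bus BusRdX; mem=60
  op3 P0: store L0 := 18 → M/I on L0; bus BusRdX; mem=50
  op4 P0: load  L0 → M/I on L0; bus (none); mem=50
  op5 P1: store L3 := 20 → I/M on L3; bus (none); mem=60
  op6 P0: store L3 := 34 → M/I on L3; bus BusRdX Flush; mem=20
  op7 P1: load  L3 → O/S on L3; bus BusRd; mem=20
  op8 P0: load  L3 → O/S on L3; bus (none); mem=20
  op9 P1: store L1 := 40 → I/M on L1; bus BusRdX Flush; mem=7
  op10 P0: store L1 := 76 → M/I on L1; bus BusRdX Flush; mem=40
  op11 P1: store L0 := 63 → I/M on L0; bus BusRdX Flush; mem=18
  op12 P1: store L3 := 47 → I/M on L3; bus BusUpgr Flush; mem=34
  op13 P0: store L3 := 66 → M/I on L3; bus BusRdX Flush; mem=47
  op14 P1: store L3 := 55 → I/M on L3; bus BusRdX Flush; mem=66
  op15 P0: load  L3 → S/O on L3; bus BusRd; mem=66
  op16 P0: load  L3 → S/O on L3; bus (none); mem=66
  op17 P1: store L3 := 17 → I/M on L3; bus BusUpgr; mem=66
  op18 P1: load  L0 → I/M on L0; bus (none); mem=18
  op19 P0: store L1 := 68 → M/I on L1; bus (none); mem=40
  op20 P1: store L1 := 37 → I/M on L1; bus BusRdX Flush; mem=68
  op21 P0: load  L3 → S/O on L3; bus BusRd; mem=66
  op22 P1: store L1 := 16 → I/M on L1; bus (none); mem=68
  op23 P0: store L0 := 12 → M/I on L0; bus BusRdX Flush; mem=63
  op24 P0: store L1 := 60 → M/I on L1; bus BusRdX Flush; mem=16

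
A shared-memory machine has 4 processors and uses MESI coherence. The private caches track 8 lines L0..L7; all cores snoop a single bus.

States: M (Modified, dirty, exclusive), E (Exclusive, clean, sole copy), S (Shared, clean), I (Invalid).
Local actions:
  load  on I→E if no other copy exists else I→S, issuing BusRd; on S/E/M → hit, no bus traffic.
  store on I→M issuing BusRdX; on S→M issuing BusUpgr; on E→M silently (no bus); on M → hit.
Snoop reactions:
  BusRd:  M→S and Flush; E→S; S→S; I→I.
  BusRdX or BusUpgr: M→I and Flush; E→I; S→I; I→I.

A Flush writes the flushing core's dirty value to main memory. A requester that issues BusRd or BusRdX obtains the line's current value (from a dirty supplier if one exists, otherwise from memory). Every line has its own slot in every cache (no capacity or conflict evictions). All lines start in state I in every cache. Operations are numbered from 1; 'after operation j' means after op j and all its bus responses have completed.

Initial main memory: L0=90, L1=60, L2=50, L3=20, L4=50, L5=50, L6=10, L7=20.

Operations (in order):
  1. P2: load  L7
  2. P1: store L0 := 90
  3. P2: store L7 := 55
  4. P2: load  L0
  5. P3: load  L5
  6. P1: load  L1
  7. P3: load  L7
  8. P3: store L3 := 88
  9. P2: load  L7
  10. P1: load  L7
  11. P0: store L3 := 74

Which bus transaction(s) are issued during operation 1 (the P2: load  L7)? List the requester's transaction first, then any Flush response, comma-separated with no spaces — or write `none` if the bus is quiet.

bus = BusRd

step 1: P2: load  L7  ⟶  IIEI  (L7)  txn=BusRd  M[L7]=20
step 2: P1: store L0 := 90  ⟶  IMII  (L0)  txn=BusRdX  M[L0]=90
step 3: P2: store L7 := 55  ⟶  IIMI  (L7)  txn=∅  M[L7]=20
step 4: P2: load  L0  ⟶  ISSI  (L0)  txn=BusRd+Flush  M[L0]=90
step 5: P3: load  L5  ⟶  IIIE  (L5)  txn=BusRd  M[L5]=50
step 6: P1: load  L1  ⟶  IEII  (L1)  txn=BusRd  M[L1]=60
step 7: P3: load  L7  ⟶  IISS  (L7)  txn=BusRd+Flush  M[L7]=55
step 8: P3: store L3 := 88  ⟶  IIIM  (L3)  txn=BusRdX  M[L3]=20
step 9: P2: load  L7  ⟶  IISS  (L7)  txn=∅  M[L7]=55
step 10: P1: load  L7  ⟶  ISSS  (L7)  txn=BusRd  M[L7]=55
step 11: P0: store L3 := 74  ⟶  MIII  (L3)  txn=BusRdX+Flush  M[L3]=88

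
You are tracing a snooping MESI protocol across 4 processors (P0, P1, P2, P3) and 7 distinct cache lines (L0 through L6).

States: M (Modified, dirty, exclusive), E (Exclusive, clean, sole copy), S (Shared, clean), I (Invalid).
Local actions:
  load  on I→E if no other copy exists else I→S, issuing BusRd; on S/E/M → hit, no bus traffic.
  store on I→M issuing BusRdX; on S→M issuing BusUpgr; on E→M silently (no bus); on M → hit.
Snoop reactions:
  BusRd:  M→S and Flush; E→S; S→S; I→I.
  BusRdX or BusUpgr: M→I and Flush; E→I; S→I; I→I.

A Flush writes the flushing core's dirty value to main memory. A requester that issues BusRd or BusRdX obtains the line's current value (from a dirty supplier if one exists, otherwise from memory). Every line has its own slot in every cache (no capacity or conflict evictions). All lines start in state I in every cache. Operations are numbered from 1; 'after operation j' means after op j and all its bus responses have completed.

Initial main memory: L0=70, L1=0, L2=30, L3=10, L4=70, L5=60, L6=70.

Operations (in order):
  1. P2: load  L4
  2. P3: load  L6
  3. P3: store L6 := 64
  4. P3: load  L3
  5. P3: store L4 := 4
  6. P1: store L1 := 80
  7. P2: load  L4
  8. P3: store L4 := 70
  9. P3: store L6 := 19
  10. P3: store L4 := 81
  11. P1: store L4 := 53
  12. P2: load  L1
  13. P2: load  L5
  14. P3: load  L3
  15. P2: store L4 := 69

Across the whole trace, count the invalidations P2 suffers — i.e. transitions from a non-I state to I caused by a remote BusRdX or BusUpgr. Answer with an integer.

[1] P2: load  L4 | P0:I, P1:I, P2:E(70), P3:I | bus: BusRd
[2] P3: load  L6 | P0:I, P1:I, P2:I, P3:E(70) | bus: BusRd
[3] P3: store L6 := 64 | P0:I, P1:I, P2:I, P3:M(64) | bus: none
[4] P3: load  L3 | P0:I, P1:I, P2:I, P3:E(10) | bus: BusRd
[5] P3: store L4 := 4 | P0:I, P1:I, P2:I, P3:M(4) | bus: BusRdX
[6] P1: store L1 := 80 | P0:I, P1:M(80), P2:I, P3:I | bus: BusRdX
[7] P2: load  L4 | P0:I, P1:I, P2:S(4), P3:S(4) | bus: BusRd,Flush
[8] P3: store L4 := 70 | P0:I, P1:I, P2:I, P3:M(70) | bus: BusUpgr
[9] P3: store L6 := 19 | P0:I, P1:I, P2:I, P3:M(19) | bus: none
[10] P3: store L4 := 81 | P0:I, P1:I, P2:I, P3:M(81) | bus: none
[11] P1: store L4 := 53 | P0:I, P1:M(53), P2:I, P3:I | bus: BusRdX,Flush
[12] P2: load  L1 | P0:I, P1:S(80), P2:S(80), P3:I | bus: BusRd,Flush
[13] P2: load  L5 | P0:I, P1:I, P2:E(60), P3:I | bus: BusRd
[14] P3: load  L3 | P0:I, P1:I, P2:I, P3:E(10) | bus: none
[15] P2: store L4 := 69 | P0:I, P1:I, P2:M(69), P3:I | bus: BusRdX,Flush

invalidations = 2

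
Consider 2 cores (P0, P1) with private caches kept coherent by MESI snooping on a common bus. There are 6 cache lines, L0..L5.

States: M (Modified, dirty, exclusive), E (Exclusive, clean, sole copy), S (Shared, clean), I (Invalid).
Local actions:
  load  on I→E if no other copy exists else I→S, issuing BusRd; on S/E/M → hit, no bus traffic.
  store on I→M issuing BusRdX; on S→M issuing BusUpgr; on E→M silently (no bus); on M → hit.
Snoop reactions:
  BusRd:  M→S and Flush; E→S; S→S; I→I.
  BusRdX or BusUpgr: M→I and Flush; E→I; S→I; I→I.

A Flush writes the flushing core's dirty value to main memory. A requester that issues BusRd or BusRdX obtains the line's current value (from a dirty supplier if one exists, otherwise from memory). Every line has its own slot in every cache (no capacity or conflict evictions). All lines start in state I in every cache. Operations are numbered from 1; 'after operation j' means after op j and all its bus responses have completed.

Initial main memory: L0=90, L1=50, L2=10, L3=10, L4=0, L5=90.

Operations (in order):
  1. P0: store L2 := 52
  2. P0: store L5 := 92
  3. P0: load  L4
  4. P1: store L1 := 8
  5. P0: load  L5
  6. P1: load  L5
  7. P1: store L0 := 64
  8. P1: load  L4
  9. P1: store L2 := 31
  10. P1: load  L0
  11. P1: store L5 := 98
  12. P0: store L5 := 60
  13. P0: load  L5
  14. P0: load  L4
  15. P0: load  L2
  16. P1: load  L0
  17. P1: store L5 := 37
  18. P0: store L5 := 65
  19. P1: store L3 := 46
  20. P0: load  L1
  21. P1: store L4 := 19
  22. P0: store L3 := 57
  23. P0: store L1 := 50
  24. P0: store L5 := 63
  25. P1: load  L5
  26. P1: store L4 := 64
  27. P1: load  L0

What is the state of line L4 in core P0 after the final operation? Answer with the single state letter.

state = I

[1] P0: store L2 := 52 | P0:M(52), P1:I | bus: BusRdX
[2] P0: store L5 := 92 | P0:M(92), P1:I | bus: BusRdX
[3] P0: load  L4 | P0:E(0), P1:I | bus: BusRd
[4] P1: store L1 := 8 | P0:I, P1:M(8) | bus: BusRdX
[5] P0: load  L5 | P0:M(92), P1:I | bus: none
[6] P1: load  L5 | P0:S(92), P1:S(92) | bus: BusRd,Flush
[7] P1: store L0 := 64 | P0:I, P1:M(64) | bus: BusRdX
[8] P1: load  L4 | P0:S(0), P1:S(0) | bus: BusRd
[9] P1: store L2 := 31 | P0:I, P1:M(31) | bus: BusRdX,Flush
[10] P1: load  L0 | P0:I, P1:M(64) | bus: none
[11] P1: store L5 := 98 | P0:I, P1:M(98) | bus: BusUpgr
[12] P0: store L5 := 60 | P0:M(60), P1:I | bus: BusRdX,Flush
[13] P0: load  L5 | P0:M(60), P1:I | bus: none
[14] P0: load  L4 | P0:S(0), P1:S(0) | bus: none
[15] P0: load  L2 | P0:S(31), P1:S(31) | bus: BusRd,Flush
[16] P1: load  L0 | P0:I, P1:M(64) | bus: none
[17] P1: store L5 := 37 | P0:I, P1:M(37) | bus: BusRdX,Flush
[18] P0: store L5 := 65 | P0:M(65), P1:I | bus: BusRdX,Flush
[19] P1: store L3 := 46 | P0:I, P1:M(46) | bus: BusRdX
[20] P0: load  L1 | P0:S(8), P1:S(8) | bus: BusRd,Flush
[21] P1: store L4 := 19 | P0:I, P1:M(19) | bus: BusUpgr
[22] P0: store L3 := 57 | P0:M(57), P1:I | bus: BusRdX,Flush
[23] P0: store L1 := 50 | P0:M(50), P1:I | bus: BusUpgr
[24] P0: store L5 := 63 | P0:M(63), P1:I | bus: none
[25] P1: load  L5 | P0:S(63), P1:S(63) | bus: BusRd,Flush
[26] P1: store L4 := 64 | P0:I, P1:M(64) | bus: none
[27] P1: load  L0 | P0:I, P1:M(64) | bus: none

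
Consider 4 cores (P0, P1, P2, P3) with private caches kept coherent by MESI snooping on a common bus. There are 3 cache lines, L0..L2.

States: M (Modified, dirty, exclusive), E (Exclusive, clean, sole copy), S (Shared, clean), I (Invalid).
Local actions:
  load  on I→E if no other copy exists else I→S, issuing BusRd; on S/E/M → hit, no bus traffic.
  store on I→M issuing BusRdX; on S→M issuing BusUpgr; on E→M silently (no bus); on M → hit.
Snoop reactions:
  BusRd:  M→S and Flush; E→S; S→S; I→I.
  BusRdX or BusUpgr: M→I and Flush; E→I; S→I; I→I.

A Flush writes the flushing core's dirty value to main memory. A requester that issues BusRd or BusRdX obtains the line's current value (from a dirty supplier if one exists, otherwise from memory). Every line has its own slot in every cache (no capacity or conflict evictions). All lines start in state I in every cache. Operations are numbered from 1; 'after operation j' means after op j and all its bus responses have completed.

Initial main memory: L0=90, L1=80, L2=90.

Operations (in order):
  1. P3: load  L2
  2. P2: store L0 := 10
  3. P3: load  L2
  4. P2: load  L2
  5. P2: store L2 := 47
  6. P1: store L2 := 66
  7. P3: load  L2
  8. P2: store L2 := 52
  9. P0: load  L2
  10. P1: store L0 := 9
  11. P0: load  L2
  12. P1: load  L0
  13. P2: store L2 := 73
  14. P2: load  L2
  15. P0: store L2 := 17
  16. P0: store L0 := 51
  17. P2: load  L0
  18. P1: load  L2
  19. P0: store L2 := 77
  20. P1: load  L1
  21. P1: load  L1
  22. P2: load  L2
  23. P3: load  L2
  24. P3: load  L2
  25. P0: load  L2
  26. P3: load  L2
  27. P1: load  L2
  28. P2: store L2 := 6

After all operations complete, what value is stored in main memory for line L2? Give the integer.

memory[L2] = 77

step 1: P3: load  L2  ⟶  IIIE  (L2)  txn=BusRd  M[L2]=90
step 2: P2: store L0 := 10  ⟶  IIMI  (L0)  txn=BusRdX  M[L0]=90
step 3: P3: load  L2  ⟶  IIIE  (L2)  txn=∅  M[L2]=90
step 4: P2: load  L2  ⟶  IISS  (L2)  txn=BusRd  M[L2]=90
step 5: P2: store L2 := 47  ⟶  IIMI  (L2)  txn=BusUpgr  M[L2]=90
step 6: P1: store L2 := 66  ⟶  IMII  (L2)  txn=BusRdX+Flush  M[L2]=47
step 7: P3: load  L2  ⟶  ISIS  (L2)  txn=BusRd+Flush  M[L2]=66
step 8: P2: store L2 := 52  ⟶  IIMI  (L2)  txn=BusRdX  M[L2]=66
step 9: P0: load  L2  ⟶  SISI  (L2)  txn=BusRd+Flush  M[L2]=52
step 10: P1: store L0 := 9  ⟶  IMII  (L0)  txn=BusRdX+Flush  M[L0]=10
step 11: P0: load  L2  ⟶  SISI  (L2)  txn=∅  M[L2]=52
step 12: P1: load  L0  ⟶  IMII  (L0)  txn=∅  M[L0]=10
step 13: P2: store L2 := 73  ⟶  IIMI  (L2)  txn=BusUpgr  M[L2]=52
step 14: P2: load  L2  ⟶  IIMI  (L2)  txn=∅  M[L2]=52
step 15: P0: store L2 := 17  ⟶  MIII  (L2)  txn=BusRdX+Flush  M[L2]=73
step 16: P0: store L0 := 51  ⟶  MIII  (L0)  txn=BusRdX+Flush  M[L0]=9
step 17: P2: load  L0  ⟶  SISI  (L0)  txn=BusRd+Flush  M[L0]=51
step 18: P1: load  L2  ⟶  SSII  (L2)  txn=BusRd+Flush  M[L2]=17
step 19: P0: store L2 := 77  ⟶  MIII  (L2)  txn=BusUpgr  M[L2]=17
step 20: P1: load  L1  ⟶  IEII  (L1)  txn=BusRd  M[L1]=80
step 21: P1: load  L1  ⟶  IEII  (L1)  txn=∅  M[L1]=80
step 22: P2: load  L2  ⟶  SISI  (L2)  txn=BusRd+Flush  M[L2]=77
step 23: P3: load  L2  ⟶  SISS  (L2)  txn=BusRd  M[L2]=77
step 24: P3: load  L2  ⟶  SISS  (L2)  txn=∅  M[L2]=77
step 25: P0: load  L2  ⟶  SISS  (L2)  txn=∅  M[L2]=77
step 26: P3: load  L2  ⟶  SISS  (L2)  txn=∅  M[L2]=77
step 27: P1: load  L2  ⟶  SSSS  (L2)  txn=BusRd  M[L2]=77
step 28: P2: store L2 := 6  ⟶  IIMI  (L2)  txn=BusUpgr  M[L2]=77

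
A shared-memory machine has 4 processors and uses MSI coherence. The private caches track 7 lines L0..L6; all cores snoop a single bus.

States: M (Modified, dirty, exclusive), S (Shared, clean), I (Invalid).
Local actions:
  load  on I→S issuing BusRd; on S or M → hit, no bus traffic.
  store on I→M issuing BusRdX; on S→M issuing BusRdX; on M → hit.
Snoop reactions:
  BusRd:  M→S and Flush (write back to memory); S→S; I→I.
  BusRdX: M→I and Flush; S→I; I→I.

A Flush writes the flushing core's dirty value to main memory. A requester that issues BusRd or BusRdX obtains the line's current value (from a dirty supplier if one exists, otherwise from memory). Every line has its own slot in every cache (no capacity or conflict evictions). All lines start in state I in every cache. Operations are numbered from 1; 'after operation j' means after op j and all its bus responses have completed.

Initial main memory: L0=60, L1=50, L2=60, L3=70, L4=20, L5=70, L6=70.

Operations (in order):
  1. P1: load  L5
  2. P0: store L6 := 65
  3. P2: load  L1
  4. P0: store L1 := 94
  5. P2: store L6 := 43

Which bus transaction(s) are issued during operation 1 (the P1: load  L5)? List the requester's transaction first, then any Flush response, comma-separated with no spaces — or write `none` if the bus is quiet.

bus = BusRd

step 1: P1: load  L5  ⟶  ISII  (L5)  txn=BusRd  M[L5]=70
step 2: P0: store L6 := 65  ⟶  MIII  (L6)  txn=BusRdX  M[L6]=70
step 3: P2: load  L1  ⟶  IISI  (L1)  txn=BusRd  M[L1]=50
step 4: P0: store L1 := 94  ⟶  MIII  (L1)  txn=BusRdX  M[L1]=50
step 5: P2: store L6 := 43  ⟶  IIMI  (L6)  txn=BusRdX+Flush  M[L6]=65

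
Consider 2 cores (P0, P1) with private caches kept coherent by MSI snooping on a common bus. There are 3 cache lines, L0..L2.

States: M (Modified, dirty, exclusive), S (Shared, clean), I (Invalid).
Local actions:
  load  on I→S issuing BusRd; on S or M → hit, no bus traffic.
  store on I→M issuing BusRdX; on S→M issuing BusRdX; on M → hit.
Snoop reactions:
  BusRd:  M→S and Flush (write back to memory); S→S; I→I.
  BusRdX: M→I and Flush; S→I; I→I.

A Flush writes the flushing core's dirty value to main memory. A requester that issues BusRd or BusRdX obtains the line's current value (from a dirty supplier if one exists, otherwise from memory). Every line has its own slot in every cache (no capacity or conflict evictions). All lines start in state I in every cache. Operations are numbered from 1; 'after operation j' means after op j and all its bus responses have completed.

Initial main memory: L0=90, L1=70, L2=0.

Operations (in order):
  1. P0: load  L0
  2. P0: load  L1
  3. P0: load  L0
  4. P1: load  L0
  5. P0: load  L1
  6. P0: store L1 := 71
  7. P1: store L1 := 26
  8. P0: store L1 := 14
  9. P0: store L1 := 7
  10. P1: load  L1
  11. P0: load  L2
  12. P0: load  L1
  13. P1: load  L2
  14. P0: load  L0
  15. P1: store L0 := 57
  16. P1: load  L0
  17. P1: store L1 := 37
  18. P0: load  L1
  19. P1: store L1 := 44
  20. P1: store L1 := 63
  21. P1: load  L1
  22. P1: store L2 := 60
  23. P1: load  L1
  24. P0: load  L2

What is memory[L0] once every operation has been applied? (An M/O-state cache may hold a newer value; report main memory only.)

  op1 P0: load  L0 → S/I on L0; bus BusRd; mem=90
  op2 P0: load  L1 → S/I on L1; bus BusRd; mem=70
  op3 P0: load  L0 → S/I on L0; bus (none); mem=90
  op4 P1: load  L0 → S/S on L0; bus BusRd; mem=90
  op5 P0: load  L1 → S/I on L1; bus (none); mem=70
  op6 P0: store L1 := 71 → M/I on L1; bus BusRdX; mem=70
  op7 P1: store L1 := 26 → I/M on L1; bus BusRdX Flush; mem=71
  op8 P0: store L1 := 14 → M/I on L1; bus BusRdX Flush; mem=26
  op9 P0: store L1 := 7 → M/I on L1; bus (none); mem=26
  op10 P1: load  L1 → S/S on L1; bus BusRd Flush; mem=7
  op11 P0: load  L2 → S/I on L2; bus BusRd; mem=0
  op12 P0: load  L1 → S/S on L1; bus (none); mem=7
  op13 P1: load  L2 → S/S on L2; bus BusRd; mem=0
  op14 P0: load  L0 → S/S on L0; bus (none); mem=90
  op15 P1: store L0 := 57 → I/M on L0; bus BusRdX; mem=90
  op16 P1: load  L0 → I/M on L0; bus (none); mem=90
  op17 P1: store L1 := 37 → I/M on L1; bus BusRdX; mem=7
  op18 P0: load  L1 → S/S on L1; bus BusRd Flush; mem=37
  op19 P1: store L1 := 44 → I/M on L1; bus BusRdX; mem=37
  op20 P1: store L1 := 63 → I/M on L1; bus (none); mem=37
  op21 P1: load  L1 → I/M on L1; bus (none); mem=37
  op22 P1: store L2 := 60 → I/M on L2; bus BusRdX; mem=0
  op23 P1: load  L1 → I/M on L1; bus (none); mem=37
  op24 P0: load  L2 → S/S on L2; bus BusRd Flush; mem=60

memory[L0] = 90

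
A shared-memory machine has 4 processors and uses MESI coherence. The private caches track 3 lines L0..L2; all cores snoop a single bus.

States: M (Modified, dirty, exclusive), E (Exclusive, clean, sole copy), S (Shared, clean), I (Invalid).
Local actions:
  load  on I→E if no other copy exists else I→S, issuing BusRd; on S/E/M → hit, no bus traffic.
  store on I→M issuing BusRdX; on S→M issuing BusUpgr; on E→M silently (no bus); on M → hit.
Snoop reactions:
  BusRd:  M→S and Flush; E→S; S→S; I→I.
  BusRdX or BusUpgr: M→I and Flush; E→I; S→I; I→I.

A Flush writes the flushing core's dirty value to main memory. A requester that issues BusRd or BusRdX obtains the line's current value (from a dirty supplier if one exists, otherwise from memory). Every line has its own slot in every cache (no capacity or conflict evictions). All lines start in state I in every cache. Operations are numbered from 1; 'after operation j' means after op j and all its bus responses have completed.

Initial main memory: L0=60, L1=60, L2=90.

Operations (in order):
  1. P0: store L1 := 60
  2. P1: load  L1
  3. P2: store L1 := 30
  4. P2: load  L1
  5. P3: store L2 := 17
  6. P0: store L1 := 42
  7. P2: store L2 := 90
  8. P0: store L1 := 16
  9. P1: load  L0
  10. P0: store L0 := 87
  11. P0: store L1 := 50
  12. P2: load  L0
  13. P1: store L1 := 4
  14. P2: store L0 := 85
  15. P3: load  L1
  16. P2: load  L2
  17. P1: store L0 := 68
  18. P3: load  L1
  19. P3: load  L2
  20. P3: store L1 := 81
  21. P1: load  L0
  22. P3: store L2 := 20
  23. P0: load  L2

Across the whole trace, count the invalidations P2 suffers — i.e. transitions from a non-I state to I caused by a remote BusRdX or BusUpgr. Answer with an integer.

[1] P0: store L1 := 60 | P0:M(60), P1:I, P2:I, P3:I | bus: BusRdX
[2] P1: load  L1 | P0:S(60), P1:S(60), P2:I, P3:I | bus: BusRd,Flush
[3] P2: store L1 := 30 | P0:I, P1:I, P2:M(30), P3:I | bus: BusRdX
[4] P2: load  L1 | P0:I, P1:I, P2:M(30), P3:I | bus: none
[5] P3: store L2 := 17 | P0:I, P1:I, P2:I, P3:M(17) | bus: BusRdX
[6] P0: store L1 := 42 | P0:M(42), P1:I, P2:I, P3:I | bus: BusRdX,Flush
[7] P2: store L2 := 90 | P0:I, P1:I, P2:M(90), P3:I | bus: BusRdX,Flush
[8] P0: store L1 := 16 | P0:M(16), P1:I, P2:I, P3:I | bus: none
[9] P1: load  L0 | P0:I, P1:E(60), P2:I, P3:I | bus: BusRd
[10] P0: store L0 := 87 | P0:M(87), P1:I, P2:I, P3:I | bus: BusRdX
[11] P0: store L1 := 50 | P0:M(50), P1:I, P2:I, P3:I | bus: none
[12] P2: load  L0 | P0:S(87), P1:I, P2:S(87), P3:I | bus: BusRd,Flush
[13] P1: store L1 := 4 | P0:I, P1:M(4), P2:I, P3:I | bus: BusRdX,Flush
[14] P2: store L0 := 85 | P0:I, P1:I, P2:M(85), P3:I | bus: BusUpgr
[15] P3: load  L1 | P0:I, P1:S(4), P2:I, P3:S(4) | bus: BusRd,Flush
[16] P2: load  L2 | P0:I, P1:I, P2:M(90), P3:I | bus: none
[17] P1: store L0 := 68 | P0:I, P1:M(68), P2:I, P3:I | bus: BusRdX,Flush
[18] P3: load  L1 | P0:I, P1:S(4), P2:I, P3:S(4) | bus: none
[19] P3: load  L2 | P0:I, P1:I, P2:S(90), P3:S(90) | bus: BusRd,Flush
[20] P3: store L1 := 81 | P0:I, P1:I, P2:I, P3:M(81) | bus: BusUpgr
[21] P1: load  L0 | P0:I, P1:M(68), P2:I, P3:I | bus: none
[22] P3: store L2 := 20 | P0:I, P1:I, P2:I, P3:M(20) | bus: BusUpgr
[23] P0: load  L2 | P0:S(20), P1:I, P2:I, P3:S(20) | bus: BusRd,Flush

invalidations = 3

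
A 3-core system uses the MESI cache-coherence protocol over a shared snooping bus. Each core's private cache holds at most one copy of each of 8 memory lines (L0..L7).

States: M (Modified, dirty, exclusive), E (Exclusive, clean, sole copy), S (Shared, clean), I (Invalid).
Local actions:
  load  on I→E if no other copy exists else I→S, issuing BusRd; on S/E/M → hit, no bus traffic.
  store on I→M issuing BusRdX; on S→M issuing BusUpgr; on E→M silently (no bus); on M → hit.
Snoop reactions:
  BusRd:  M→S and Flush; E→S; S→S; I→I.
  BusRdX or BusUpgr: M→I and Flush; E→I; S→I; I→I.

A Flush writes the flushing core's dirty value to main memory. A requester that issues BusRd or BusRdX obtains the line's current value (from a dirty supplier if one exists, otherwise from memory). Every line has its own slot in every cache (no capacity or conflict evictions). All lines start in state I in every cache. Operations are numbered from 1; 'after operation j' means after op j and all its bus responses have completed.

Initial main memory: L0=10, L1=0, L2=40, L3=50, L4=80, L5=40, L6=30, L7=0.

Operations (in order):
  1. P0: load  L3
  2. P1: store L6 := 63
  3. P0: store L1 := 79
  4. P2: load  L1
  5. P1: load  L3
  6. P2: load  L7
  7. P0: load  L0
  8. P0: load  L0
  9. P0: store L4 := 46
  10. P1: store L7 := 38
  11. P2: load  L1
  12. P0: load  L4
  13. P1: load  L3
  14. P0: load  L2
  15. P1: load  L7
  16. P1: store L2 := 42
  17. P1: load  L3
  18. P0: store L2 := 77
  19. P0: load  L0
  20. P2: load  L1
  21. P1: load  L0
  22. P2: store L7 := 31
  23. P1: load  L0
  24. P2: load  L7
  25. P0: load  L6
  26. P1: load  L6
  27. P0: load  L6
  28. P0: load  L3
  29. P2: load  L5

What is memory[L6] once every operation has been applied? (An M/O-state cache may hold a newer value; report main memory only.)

memory[L6] = 63

  op1 P0: load  L3 → E/I/I on L3; bus BusRd; mem=50
  op2 P1: store L6 := 63 → I/M/I on L6; bus BusRdX; mem=30
  op3 P0: store L1 := 79 → M/I/I on L1; bus BusRdX; mem=0
  op4 P2: load  L1 → S/I/S on L1; bus BusRd Flush; mem=79
  op5 P1: load  L3 → S/S/I on L3; bus BusRd; mem=50
  op6 P2: load  L7 → I/I/E on L7; bus BusRd; mem=0
  op7 P0: load  L0 → E/I/I on L0; bus BusRd; mem=10
  op8 P0: load  L0 → E/I/I on L0; bus (none); mem=10
  op9 P0: store L4 := 46 → M/I/I on L4; bus BusRdX; mem=80
  op10 P1: store L7 := 38 → I/M/I on L7; bus BusRdX; mem=0
  op11 P2: load  L1 → S/I/S on L1; bus (none); mem=79
  op12 P0: load  L4 → M/I/I on L4; bus (none); mem=80
  op13 P1: load  L3 → S/S/I on L3; bus (none); mem=50
  op14 P0: load  L2 → E/I/I on L2; bus BusRd; mem=40
  op15 P1: load  L7 → I/M/I on L7; bus (none); mem=0
  op16 P1: store L2 := 42 → I/M/I on L2; bus BusRdX; mem=40
  op17 P1: load  L3 → S/S/I on L3; bus (none); mem=50
  op18 P0: store L2 := 77 → M/I/I on L2; bus BusRdX Flush; mem=42
  op19 P0: load  L0 → E/I/I on L0; bus (none); mem=10
  op20 P2: load  L1 → S/I/S on L1; bus (none); mem=79
  op21 P1: load  L0 → S/S/I on L0; bus BusRd; mem=10
  op22 P2: store L7 := 31 → I/I/M on L7; bus BusRdX Flush; mem=38
  op23 P1: load  L0 → S/S/I on L0; bus (none); mem=10
  op24 P2: load  L7 → I/I/M on L7; bus (none); mem=38
  op25 P0: load  L6 → S/S/I on L6; bus BusRd Flush; mem=63
  op26 P1: load  L6 → S/S/I on L6; bus (none); mem=63
  op27 P0: load  L6 → S/S/I on L6; bus (none); mem=63
  op28 P0: load  L3 → S/S/I on L3; bus (none); mem=50
  op29 P2: load  L5 → I/I/E on L5; bus BusRd; mem=40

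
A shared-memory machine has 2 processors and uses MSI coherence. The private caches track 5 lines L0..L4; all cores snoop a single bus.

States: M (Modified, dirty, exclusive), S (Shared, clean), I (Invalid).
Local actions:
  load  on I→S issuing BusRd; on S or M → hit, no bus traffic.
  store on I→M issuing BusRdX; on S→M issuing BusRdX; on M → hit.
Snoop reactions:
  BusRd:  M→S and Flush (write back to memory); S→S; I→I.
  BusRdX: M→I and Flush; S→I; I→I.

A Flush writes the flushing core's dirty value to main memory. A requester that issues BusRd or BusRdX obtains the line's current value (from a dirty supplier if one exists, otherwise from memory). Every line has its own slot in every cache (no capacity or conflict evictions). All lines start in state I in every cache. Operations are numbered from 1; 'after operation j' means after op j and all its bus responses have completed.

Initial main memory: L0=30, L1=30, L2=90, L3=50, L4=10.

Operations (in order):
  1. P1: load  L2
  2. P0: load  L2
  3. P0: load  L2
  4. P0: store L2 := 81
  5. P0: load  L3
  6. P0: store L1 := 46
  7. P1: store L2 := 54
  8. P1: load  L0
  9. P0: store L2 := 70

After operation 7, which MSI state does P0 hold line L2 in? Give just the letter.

step 1: P1: load  L2  ⟶  IS  (L2)  txn=BusRd  M[L2]=90
step 2: P0: load  L2  ⟶  SS  (L2)  txn=BusRd  M[L2]=90
step 3: P0: load  L2  ⟶  SS  (L2)  txn=∅  M[L2]=90
step 4: P0: store L2 := 81  ⟶  MI  (L2)  txn=BusRdX  M[L2]=90
step 5: P0: load  L3  ⟶  SI  (L3)  txn=BusRd  M[L3]=50
step 6: P0: store L1 := 46  ⟶  MI  (L1)  txn=BusRdX  M[L1]=30
step 7: P1: store L2 := 54  ⟶  IM  (L2)  txn=BusRdX+Flush  M[L2]=81
step 8: P1: load  L0  ⟶  IS  (L0)  txn=BusRd  M[L0]=30
step 9: P0: store L2 := 70  ⟶  MI  (L2)  txn=BusRdX+Flush  M[L2]=54

state = I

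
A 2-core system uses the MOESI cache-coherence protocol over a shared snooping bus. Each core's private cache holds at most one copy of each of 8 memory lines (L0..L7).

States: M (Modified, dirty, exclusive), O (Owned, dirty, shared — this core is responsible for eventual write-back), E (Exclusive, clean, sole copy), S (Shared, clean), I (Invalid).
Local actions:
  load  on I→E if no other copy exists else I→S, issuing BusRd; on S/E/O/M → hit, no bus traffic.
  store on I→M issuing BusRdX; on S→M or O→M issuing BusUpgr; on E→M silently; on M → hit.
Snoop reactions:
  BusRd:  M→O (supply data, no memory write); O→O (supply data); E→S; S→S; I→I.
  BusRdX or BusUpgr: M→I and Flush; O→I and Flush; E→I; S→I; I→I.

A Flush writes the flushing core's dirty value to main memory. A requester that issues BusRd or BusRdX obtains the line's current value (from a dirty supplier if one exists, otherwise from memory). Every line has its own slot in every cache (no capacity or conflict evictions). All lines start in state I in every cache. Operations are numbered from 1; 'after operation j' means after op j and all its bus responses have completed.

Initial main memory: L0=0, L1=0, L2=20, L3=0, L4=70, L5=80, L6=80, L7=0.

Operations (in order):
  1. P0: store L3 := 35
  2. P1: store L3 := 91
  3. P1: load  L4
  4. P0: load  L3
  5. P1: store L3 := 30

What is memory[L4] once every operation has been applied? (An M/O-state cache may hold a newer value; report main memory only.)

1. P0: store L3 := 35  bus=[BusRdX]  L3: P0=M P1=I  mem[L3]=0
2. P1: store L3 := 91  bus=[BusRdX,Flush]  L3: P0=I P1=M  mem[L3]=35
3. P1: load  L4  bus=[BusRd]  L4: P0=I P1=E  mem[L4]=70
4. P0: load  L3  bus=[BusRd]  L3: P0=S P1=O  mem[L3]=35
5. P1: store L3 := 30  bus=[BusUpgr]  L3: P0=I P1=M  mem[L3]=35

memory[L4] = 70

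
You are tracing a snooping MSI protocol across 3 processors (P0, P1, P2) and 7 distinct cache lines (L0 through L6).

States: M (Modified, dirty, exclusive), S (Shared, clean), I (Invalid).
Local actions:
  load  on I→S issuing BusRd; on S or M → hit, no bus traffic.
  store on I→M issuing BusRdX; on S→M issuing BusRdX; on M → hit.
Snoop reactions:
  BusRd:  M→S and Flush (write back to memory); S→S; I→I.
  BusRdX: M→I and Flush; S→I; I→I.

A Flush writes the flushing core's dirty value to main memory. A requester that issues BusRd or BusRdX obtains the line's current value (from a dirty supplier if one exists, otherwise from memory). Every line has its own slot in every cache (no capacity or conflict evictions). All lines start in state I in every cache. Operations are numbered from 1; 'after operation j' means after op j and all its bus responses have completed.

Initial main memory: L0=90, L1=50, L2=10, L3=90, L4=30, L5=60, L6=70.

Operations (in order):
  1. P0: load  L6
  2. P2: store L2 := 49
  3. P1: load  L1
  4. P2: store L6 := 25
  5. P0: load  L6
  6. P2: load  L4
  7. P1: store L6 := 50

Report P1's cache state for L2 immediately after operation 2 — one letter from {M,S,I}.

1. P0: load  L6  bus=[BusRd]  L6: P0=S P1=I P2=I  mem[L6]=70
2. P2: store L2 := 49  bus=[BusRdX]  L2: P0=I P1=I P2=M  mem[L2]=10
3. P1: load  L1  bus=[BusRd]  L1: P0=I P1=S P2=I  mem[L1]=50
4. P2: store L6 := 25  bus=[BusRdX]  L6: P0=I P1=I P2=M  mem[L6]=70
5. P0: load  L6  bus=[BusRd,Flush]  L6: P0=S P1=I P2=S  mem[L6]=25
6. P2: load  L4  bus=[BusRd]  L4: P0=I P1=I P2=S  mem[L4]=30
7. P1: store L6 := 50  bus=[BusRdX]  L6: P0=I P1=M P2=I  mem[L6]=25

state = I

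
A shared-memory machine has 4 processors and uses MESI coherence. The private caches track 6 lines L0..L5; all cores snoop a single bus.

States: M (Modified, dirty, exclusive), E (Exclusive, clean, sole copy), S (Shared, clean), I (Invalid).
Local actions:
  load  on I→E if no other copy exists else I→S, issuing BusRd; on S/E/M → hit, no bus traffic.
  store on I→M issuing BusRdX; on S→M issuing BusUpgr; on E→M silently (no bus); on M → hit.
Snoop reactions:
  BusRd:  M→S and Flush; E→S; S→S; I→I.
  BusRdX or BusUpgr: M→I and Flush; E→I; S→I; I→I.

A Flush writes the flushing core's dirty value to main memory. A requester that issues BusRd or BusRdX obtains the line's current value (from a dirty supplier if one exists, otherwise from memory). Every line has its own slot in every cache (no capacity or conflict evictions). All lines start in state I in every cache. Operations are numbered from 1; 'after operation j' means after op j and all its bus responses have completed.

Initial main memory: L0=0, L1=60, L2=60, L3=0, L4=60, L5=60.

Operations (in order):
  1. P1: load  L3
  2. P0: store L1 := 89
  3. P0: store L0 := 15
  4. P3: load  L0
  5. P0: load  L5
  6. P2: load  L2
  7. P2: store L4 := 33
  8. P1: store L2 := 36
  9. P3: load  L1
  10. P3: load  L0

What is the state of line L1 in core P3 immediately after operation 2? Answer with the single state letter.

state = I

1. P1: load  L3  bus=[BusRd]  L3: P0=I P1=E P2=I P3=I  mem[L3]=0
2. P0: store L1 := 89  bus=[BusRdX]  L1: P0=M P1=I P2=I P3=I  mem[L1]=60
3. P0: store L0 := 15  bus=[BusRdX]  L0: P0=M P1=I P2=I P3=I  mem[L0]=0
4. P3: load  L0  bus=[BusRd,Flush]  L0: P0=S P1=I P2=I P3=S  mem[L0]=15
5. P0: load  L5  bus=[BusRd]  L5: P0=E P1=I P2=I P3=I  mem[L5]=60
6. P2: load  L2  bus=[BusRd]  L2: P0=I P1=I P2=E P3=I  mem[L2]=60
7. P2: store L4 := 33  bus=[BusRdX]  L4: P0=I P1=I P2=M P3=I  mem[L4]=60
8. P1: store L2 := 36  bus=[BusRdX]  L2: P0=I P1=M P2=I P3=I  mem[L2]=60
9. P3: load  L1  bus=[BusRd,Flush]  L1: P0=S P1=I P2=I P3=S  mem[L1]=89
10. P3: load  L0  bus=[-]  L0: P0=S P1=I P2=I P3=S  mem[L0]=15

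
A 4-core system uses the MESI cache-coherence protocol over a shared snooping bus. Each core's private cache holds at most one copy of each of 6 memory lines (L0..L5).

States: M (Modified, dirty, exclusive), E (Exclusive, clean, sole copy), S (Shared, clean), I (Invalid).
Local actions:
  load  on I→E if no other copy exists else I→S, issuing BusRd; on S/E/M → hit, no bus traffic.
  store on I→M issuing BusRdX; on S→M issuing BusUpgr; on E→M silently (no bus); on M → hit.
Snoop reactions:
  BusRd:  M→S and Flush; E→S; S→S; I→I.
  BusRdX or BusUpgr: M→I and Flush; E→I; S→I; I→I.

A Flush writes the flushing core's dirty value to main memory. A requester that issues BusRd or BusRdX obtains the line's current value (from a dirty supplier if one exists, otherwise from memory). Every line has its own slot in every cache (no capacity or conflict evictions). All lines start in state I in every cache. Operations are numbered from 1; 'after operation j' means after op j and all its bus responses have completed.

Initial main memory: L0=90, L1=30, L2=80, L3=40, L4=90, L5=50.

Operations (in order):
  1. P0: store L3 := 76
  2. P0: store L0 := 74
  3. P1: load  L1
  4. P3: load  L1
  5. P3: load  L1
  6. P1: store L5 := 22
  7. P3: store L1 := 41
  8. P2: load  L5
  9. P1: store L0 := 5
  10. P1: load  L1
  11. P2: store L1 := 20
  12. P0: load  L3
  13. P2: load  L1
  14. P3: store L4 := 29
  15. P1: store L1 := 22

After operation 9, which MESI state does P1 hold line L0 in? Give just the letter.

state = M

  op1 P0: store L3 := 76 → M/I/I/I on L3; bus BusRdX; mem=40
  op2 P0: store L0 := 74 → M/I/I/I on L0; bus BusRdX; mem=90
  op3 P1: load  L1 → I/E/I/I on L1; bus BusRd; mem=30
  op4 P3: load  L1 → I/S/I/S on L1; bus BusRd; mem=30
  op5 P3: load  L1 → I/S/I/S on L1; bus (none); mem=30
  op6 P1: store L5 := 22 → I/M/I/I on L5; bus BusRdX; mem=50
  op7 P3: store L1 := 41 → I/I/I/M on L1; bus BusUpgr; mem=30
  op8 P2: load  L5 → I/S/S/I on L5; bus BusRd Flush; mem=22
  op9 P1: store L0 := 5 → I/M/I/I on L0; bus BusRdX Flush; mem=74
  op10 P1: load  L1 → I/S/I/S on L1; bus BusRd Flush; mem=41
  op11 P2: store L1 := 20 → I/I/M/I on L1; bus BusRdX; mem=41
  op12 P0: load  L3 → M/I/I/I on L3; bus (none); mem=40
  op13 P2: load  L1 → I/I/M/I on L1; bus (none); mem=41
  op14 P3: store L4 := 29 → I/I/I/M on L4; bus BusRdX; mem=90
  op15 P1: store L1 := 22 → I/M/I/I on L1; bus BusRdX Flush; mem=20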